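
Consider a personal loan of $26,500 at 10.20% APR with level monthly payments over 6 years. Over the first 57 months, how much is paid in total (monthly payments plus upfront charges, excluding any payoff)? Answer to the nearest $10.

$28,140

Monthly rate = 10.2%/12 = 0.0085000; payment = 26,500 × 0.0085000 / (1 − (1+0.0085000)^−72) = $493.61.
Total outlay = 57 × $493.61 = $28,135.77.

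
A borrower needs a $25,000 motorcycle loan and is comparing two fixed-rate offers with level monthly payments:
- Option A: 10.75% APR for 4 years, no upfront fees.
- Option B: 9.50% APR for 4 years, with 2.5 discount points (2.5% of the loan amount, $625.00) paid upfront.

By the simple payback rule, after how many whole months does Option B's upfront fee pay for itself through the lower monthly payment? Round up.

Option A: at 10.75% the monthly rate is 0.0089583, so the payment is 25,000 × 0.0089583 / (1 − 1.0089583^−48) = $643.11.
Option B: monthly rate = 9.5%/12 = 0.0079167; payment = 25,000 × 0.0079167 / (1 − (1+0.0079167)^−48) = $628.08.
Monthly savings = $643.11 − $628.08 = $15.03.
Break-even = $625.00 / $15.03 = 41.58 → 42 months.

42 months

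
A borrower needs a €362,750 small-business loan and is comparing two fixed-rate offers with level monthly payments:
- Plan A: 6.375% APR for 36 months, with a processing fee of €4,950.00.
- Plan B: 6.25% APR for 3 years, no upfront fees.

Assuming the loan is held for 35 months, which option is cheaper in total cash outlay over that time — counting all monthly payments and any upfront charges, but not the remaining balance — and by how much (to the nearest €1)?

Plan A: at 6.375% the monthly rate is 0.0053125, so the payment is 362,750 × 0.0053125 / (1 − 1.0053125^−36) = €11,097.30.
Plan B: at 6.25% the monthly rate is 0.0052083, so the payment is 362,750 × 0.0052083 / (1 − 1.0052083^−36) = €11,076.70.
Over 35 months: Plan A costs 35 × €11,097.30 + €4,950.00 = €393,355.50; Plan B costs 35 × €11,076.70 = €387,684.50.
Plan B is cheaper by €393,355.50 − €387,684.50 = €5,671.00.

Plan B by €5,671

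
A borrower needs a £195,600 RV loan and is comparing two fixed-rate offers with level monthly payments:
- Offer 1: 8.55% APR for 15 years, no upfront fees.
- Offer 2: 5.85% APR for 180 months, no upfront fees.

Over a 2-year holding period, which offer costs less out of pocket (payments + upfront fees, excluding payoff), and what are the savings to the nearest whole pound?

Offer 2 by £7,131

Offer 1: monthly rate = 8.55%/12 = 0.0071250; payment = 195,600 × 0.0071250 / (1 − (1+0.0071250)^−180) = £1,931.89.
Offer 2: monthly rate = 5.85%/12 = 0.0048750; payment = 195,600 × 0.0048750 / (1 − (1+0.0048750)^−180) = £1,634.77.
Over 24 months: Offer 1 costs 24 × £1,931.89 = £46,365.36; Offer 2 costs 24 × £1,634.77 = £39,234.48.
Offer 2 is cheaper by £46,365.36 − £39,234.48 = £7,130.88.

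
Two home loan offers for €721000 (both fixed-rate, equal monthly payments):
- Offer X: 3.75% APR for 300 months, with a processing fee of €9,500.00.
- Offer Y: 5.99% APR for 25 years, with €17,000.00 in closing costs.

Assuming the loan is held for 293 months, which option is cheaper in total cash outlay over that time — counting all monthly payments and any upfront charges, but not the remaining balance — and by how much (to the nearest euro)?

Offer X by €281,197

Offer X: at 3.75% the monthly rate is 0.0031250, so the payment is 721,000 × 0.0031250 / (1 − 1.0031250^−300) = €3,706.89.
Offer Y: at 5.99% the monthly rate is 0.0049917, so the payment is 721,000 × 0.0049917 / (1 − 1.0049917^−300) = €4,641.01.
Over 293 months: Offer X costs 293 × €3,706.89 + €9,500.00 = €1,095,618.77; Offer Y costs 293 × €4,641.01 + €17,000.00 = €1,376,815.93.
Offer X is cheaper by €1,376,815.93 − €1,095,618.77 = €281,197.16.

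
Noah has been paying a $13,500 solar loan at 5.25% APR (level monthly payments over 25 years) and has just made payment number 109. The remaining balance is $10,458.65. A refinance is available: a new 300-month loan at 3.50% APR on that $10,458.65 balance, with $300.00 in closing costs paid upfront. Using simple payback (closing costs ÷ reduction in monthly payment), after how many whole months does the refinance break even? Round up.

11 months

Current payment = 13,500 × 5.25%/12 / (1 − (1+0.0043750)^−300) = $80.90.
Refinanced payment = 10,458.65 × 0.0029167 / (1 − (1+0.0029167)^−300) = $52.36.
Monthly savings = $80.90 − $52.36 = $28.54.
Break-even = $300.00 / $28.54 = 10.51 → 11 months.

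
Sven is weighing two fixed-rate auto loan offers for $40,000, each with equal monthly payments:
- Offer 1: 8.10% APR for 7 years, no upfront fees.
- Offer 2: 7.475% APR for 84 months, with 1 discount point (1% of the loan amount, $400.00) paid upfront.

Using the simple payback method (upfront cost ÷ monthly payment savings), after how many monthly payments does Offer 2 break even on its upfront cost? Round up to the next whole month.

Offer 1: at 8.10% the monthly rate is 0.0067500, so the payment is 40,000 × 0.0067500 / (1 − 1.0067500^−84) = $625.44.
Offer 2: monthly rate = 7.475%/12 = 0.0062292; payment = 40,000 × 0.0062292 / (1 − (1+0.0062292)^−84) = $613.04.
Monthly savings = $625.44 − $613.04 = $12.40.
Break-even = $400.00 / $12.40 = 32.26 → 33 months.

33 months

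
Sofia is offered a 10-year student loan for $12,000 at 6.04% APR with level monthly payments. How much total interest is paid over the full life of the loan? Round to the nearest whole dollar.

Monthly rate = 6.04%/12 = 0.0050333; payment = 12,000 × 0.0050333 / (1 − (1+0.0050333)^−120) = $133.47.
Total paid = 120 × $133.47 = $16,016.40; interest = $16,016.40 − $12,000 = $4,016.40.

$4,016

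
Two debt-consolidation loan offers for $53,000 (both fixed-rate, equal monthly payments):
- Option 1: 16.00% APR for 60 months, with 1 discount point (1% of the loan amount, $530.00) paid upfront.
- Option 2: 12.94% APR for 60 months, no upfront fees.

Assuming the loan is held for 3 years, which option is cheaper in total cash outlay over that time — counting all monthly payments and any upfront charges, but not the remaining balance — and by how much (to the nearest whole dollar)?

Option 1: monthly rate = 16%/12 = 0.0133333; payment = 53,000 × 0.0133333 / (1 − (1+0.0133333)^−60) = $1,288.86.
Option 2: monthly rate = 12.94%/12 = 0.0107833; payment = 53,000 × 0.0107833 / (1 − (1+0.0107833)^−60) = $1,204.29.
Over 36 months: Option 1 costs 36 × $1,288.86 + $530.00 = $46,928.96; Option 2 costs 36 × $1,204.29 = $43,354.44.
Option 2 is cheaper by $46,928.96 − $43,354.44 = $3,574.52.

Option 2 by $3,575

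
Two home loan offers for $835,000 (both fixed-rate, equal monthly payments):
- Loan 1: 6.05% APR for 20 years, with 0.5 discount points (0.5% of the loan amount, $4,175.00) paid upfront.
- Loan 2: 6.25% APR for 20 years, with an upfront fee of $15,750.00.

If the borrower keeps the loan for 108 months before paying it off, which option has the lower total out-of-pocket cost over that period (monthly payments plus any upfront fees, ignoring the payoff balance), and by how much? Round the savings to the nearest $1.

Loan 1: at 6.05% the monthly rate is 0.0050417, so the payment is 835,000 × 0.0050417 / (1 − 1.0050417^−240) = $6,006.31.
Loan 2: monthly rate = 6.25%/12 = 0.0052083; payment = 835,000 × 0.0052083 / (1 − (1+0.0052083)^−240) = $6,103.25.
Over 108 months: Loan 1 costs 108 × $6,006.31 + $4,175.00 = $652,856.48; Loan 2 costs 108 × $6,103.25 + $15,750.00 = $674,901.00.
Loan 1 is cheaper by $674,901.00 − $652,856.48 = $22,044.52.

Loan 1 by $22,045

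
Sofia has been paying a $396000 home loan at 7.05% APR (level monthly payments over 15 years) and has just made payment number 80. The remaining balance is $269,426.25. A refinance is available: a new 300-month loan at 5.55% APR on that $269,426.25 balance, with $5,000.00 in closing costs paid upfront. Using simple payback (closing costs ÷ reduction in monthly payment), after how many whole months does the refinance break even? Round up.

Current payment = 396,000 × 7.05%/12 / (1 − (1+0.0058750)^−180) = $3,570.44.
Refinanced payment = 269,426.25 × 0.0046250 / (1 − (1+0.0046250)^−300) = $1,662.57.
Monthly savings = $3,570.44 − $1,662.57 = $1,907.87.
Break-even = $5,000.00 / $1,907.87 = 2.62 → 3 months.

3 months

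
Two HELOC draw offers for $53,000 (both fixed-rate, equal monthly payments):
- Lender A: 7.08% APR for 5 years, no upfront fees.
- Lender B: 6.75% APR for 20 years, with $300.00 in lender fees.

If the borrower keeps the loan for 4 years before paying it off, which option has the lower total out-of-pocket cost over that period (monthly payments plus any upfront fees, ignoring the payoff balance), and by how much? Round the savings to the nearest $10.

Lender B by $30,830

Lender A: monthly rate = 7.08%/12 = 0.0059000; payment = 53,000 × 0.0059000 / (1 − (1+0.0059000)^−60) = $1,051.47.
Lender B: at 6.75% the monthly rate is 0.0056250, so the payment is 53,000 × 0.0056250 / (1 − 1.0056250^−240) = $402.99.
Over 48 months: Lender A costs 48 × $1,051.47 = $50,470.56; Lender B costs 48 × $402.99 + $300.00 = $19,643.52.
Lender B is cheaper by $50,470.56 − $19,643.52 = $30,827.04.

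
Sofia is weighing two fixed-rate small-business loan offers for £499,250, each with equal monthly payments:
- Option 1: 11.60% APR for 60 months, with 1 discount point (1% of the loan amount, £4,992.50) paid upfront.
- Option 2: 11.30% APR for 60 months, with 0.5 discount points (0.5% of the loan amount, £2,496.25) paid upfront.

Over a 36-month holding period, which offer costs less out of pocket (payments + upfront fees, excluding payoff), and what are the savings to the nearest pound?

Option 2 by £5,201

Option 1: monthly rate = 11.6%/12 = 0.0096667; payment = 499,250 × 0.0096667 / (1 − (1+0.0096667)^−60) = £11,004.89.
Option 2: monthly rate = 11.3%/12 = 0.0094167; payment = 499,250 × 0.0094167 / (1 − (1+0.0094167)^−60) = £10,929.75.
Over 36 months: Option 1 costs 36 × £11,004.89 + £4,992.50 = £401,168.54; Option 2 costs 36 × £10,929.75 + £2,496.25 = £395,967.25.
Option 2 is cheaper by £401,168.54 − £395,967.25 = £5,201.29.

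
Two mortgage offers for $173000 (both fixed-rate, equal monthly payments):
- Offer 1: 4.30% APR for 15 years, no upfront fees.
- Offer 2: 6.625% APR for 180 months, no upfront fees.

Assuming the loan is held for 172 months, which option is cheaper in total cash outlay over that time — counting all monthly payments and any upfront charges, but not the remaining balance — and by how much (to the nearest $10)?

Offer 1 by $36,650

Offer 1: monthly rate = 4.3%/12 = 0.0035833; payment = 173,000 × 0.0035833 / (1 − (1+0.0035833)^−180) = $1,305.82.
Offer 2: at 6.625% the monthly rate is 0.0055208, so the payment is 173,000 × 0.0055208 / (1 − 1.0055208^−180) = $1,518.93.
Over 172 months: Offer 1 costs 172 × $1,305.82 = $224,601.04; Offer 2 costs 172 × $1,518.93 = $261,255.96.
Offer 1 is cheaper by $261,255.96 − $224,601.04 = $36,654.92.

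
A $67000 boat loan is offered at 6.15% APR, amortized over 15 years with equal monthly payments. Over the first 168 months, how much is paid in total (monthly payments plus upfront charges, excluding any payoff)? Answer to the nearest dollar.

Monthly rate = 6.15%/12 = 0.0051250; payment = 67,000 × 0.0051250 / (1 − (1+0.0051250)^−180) = $570.83.
Total outlay = 168 × $570.83 = $95,899.44.

$95,899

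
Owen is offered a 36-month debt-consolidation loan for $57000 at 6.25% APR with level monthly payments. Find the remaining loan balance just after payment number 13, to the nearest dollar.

$37,635

With monthly rate i = 6.25%/12 = 0.0052083, the balance after k of n payments is P · [(1+i)^n − (1+i)^k] / [(1+i)^n − 1].
(1+0.0052083)^36 = 1.20564345 and (1+0.0052083)^13 = 1.06986516, so the balance is 57,000 × (1.20564345 − 1.06986516) / (1.20564345 − 1) = $37,634.86.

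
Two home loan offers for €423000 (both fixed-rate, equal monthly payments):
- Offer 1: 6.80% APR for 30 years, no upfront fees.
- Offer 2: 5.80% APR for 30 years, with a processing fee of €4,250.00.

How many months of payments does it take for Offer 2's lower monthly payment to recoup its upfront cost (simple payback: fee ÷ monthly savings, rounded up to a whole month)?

16 months

Offer 1: monthly rate = 6.8%/12 = 0.0056667; payment = 423,000 × 0.0056667 / (1 − (1+0.0056667)^−360) = €2,757.64.
Offer 2: monthly rate = 5.8%/12 = 0.0048333; payment = 423,000 × 0.0048333 / (1 − (1+0.0048333)^−360) = €2,481.97.
Monthly savings = €2,757.64 − €2,481.97 = €275.67.
Break-even = €4,250.00 / €275.67 = 15.42 → 16 months.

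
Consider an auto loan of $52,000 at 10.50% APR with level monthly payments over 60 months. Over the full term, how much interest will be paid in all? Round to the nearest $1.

Monthly rate = 10.5%/12 = 0.0087500; payment = 52,000 × 0.0087500 / (1 − (1+0.0087500)^−60) = $1,117.68.
Total paid = 60 × $1,117.68 = $67,060.80; interest = $67,060.80 − $52,000 = $15,060.80.

$15,061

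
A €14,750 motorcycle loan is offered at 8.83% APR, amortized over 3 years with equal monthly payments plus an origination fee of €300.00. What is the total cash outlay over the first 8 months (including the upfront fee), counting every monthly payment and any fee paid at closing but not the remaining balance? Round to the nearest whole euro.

At 8.83% the monthly rate is 0.0073583, so the payment is 14,750 × 0.0073583 / (1 − 1.0073583^−36) = €467.88.
Total outlay = 8 × €467.88 + €300.00 = €4,043.04.

€4,043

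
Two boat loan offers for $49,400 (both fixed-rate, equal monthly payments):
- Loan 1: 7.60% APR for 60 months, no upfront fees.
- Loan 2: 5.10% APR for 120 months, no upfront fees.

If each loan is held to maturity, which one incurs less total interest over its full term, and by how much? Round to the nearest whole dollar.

Loan 1: monthly rate = 7.6%/12 = 0.0063333; payment = 49,400 × 0.0063333 / (1 − (1+0.0063333)^−60) = $992.22.
Total interest on Loan 1 = 60 × $992.22 − $49,400 = $10,133.20.
Loan 2: monthly rate = 5.1%/12 = 0.0042500; payment = 49,400 × 0.0042500 / (1 − (1+0.0042500)^−120) = $526.38.
Total interest on Loan 2 = 120 × $526.38 − $49,400 = $13,765.60.
Loan 1 is lower by $3,632.40.

Loan 1 by $3,632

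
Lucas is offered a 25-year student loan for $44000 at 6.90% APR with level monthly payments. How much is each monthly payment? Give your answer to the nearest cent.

$308.18

At 6.90% the monthly rate is 0.0057500, so the payment is 44,000 × 0.0057500 / (1 − 1.0057500^−300) = $308.18.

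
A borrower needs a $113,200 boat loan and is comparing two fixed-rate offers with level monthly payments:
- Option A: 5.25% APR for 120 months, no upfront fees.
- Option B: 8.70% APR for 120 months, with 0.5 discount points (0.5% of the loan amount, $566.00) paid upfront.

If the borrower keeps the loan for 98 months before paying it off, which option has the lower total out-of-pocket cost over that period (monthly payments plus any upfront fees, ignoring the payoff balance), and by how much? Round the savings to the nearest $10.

Option A: at 5.25% the monthly rate is 0.0043750, so the payment is 113,200 × 0.0043750 / (1 − 1.0043750^−120) = $1,214.54.
Option B: monthly rate = 8.7%/12 = 0.0072500; payment = 113,200 × 0.0072500 / (1 − (1+0.0072500)^−120) = $1,415.66.
Over 98 months: Option A costs 98 × $1,214.54 = $119,024.92; Option B costs 98 × $1,415.66 + $566.00 = $139,300.68.
Option A is cheaper by $139,300.68 − $119,024.92 = $20,275.76.

Option A by $20,280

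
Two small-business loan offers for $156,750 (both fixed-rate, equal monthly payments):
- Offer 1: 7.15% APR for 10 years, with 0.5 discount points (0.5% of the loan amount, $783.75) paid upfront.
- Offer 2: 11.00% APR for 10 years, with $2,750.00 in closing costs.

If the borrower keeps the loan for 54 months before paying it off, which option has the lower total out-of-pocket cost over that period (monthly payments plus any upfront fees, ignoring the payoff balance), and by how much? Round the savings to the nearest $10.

Offer 1 by $19,630

Offer 1: at 7.15% the monthly rate is 0.0059583, so the payment is 156,750 × 0.0059583 / (1 − 1.0059583^−120) = $1,832.14.
Offer 2: monthly rate = 11%/12 = 0.0091667; payment = 156,750 × 0.0091667 / (1 − (1+0.0091667)^−120) = $2,159.23.
Over 54 months: Offer 1 costs 54 × $1,832.14 + $783.75 = $99,719.31; Offer 2 costs 54 × $2,159.23 + $2,750.00 = $119,348.42.
Offer 1 is cheaper by $119,348.42 − $99,719.31 = $19,629.11.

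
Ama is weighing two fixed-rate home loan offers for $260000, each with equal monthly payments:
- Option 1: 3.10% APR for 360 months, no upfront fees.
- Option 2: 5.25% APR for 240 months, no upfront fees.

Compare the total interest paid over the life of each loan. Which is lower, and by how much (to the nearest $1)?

Option 1: monthly rate = 3.1%/12 = 0.0025833; payment = 260,000 × 0.0025833 / (1 − (1+0.0025833)^−360) = $1,110.24.
Total interest on Option 1 = 360 × $1,110.24 − $260,000 = $139,686.40.
Option 2: at 5.25% the monthly rate is 0.0043750, so the payment is 260,000 × 0.0043750 / (1 − 1.0043750^−240) = $1,751.99.
Total interest on Option 2 = 240 × $1,751.99 − $260,000 = $160,477.60.
Option 1 is lower by $20,791.20.

Option 1 by $20,791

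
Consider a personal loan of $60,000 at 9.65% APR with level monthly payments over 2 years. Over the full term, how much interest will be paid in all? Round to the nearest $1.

$6,216

Monthly rate = 9.65%/12 = 0.0080417; payment = 60,000 × 0.0080417 / (1 − (1+0.0080417)^−24) = $2,759.01.
Total paid = 24 × $2,759.01 = $66,216.24; interest = $66,216.24 − $60,000 = $6,216.24.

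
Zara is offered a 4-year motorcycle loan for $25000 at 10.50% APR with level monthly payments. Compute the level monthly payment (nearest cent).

$640.08

Monthly rate = 10.5%/12 = 0.0087500; payment = 25,000 × 0.0087500 / (1 − (1+0.0087500)^−48) = $640.08.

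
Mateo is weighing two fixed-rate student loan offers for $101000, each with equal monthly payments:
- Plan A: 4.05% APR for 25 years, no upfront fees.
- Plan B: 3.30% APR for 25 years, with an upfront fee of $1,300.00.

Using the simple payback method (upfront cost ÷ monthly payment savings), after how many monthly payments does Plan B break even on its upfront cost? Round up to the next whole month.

32 months

Plan A: monthly rate = 4.05%/12 = 0.0033750; payment = 101,000 × 0.0033750 / (1 − (1+0.0033750)^−300) = $535.91.
Plan B: at 3.30% the monthly rate is 0.0027500, so the payment is 101,000 × 0.0027500 / (1 − 1.0027500^−300) = $494.86.
Monthly savings = $535.91 − $494.86 = $41.05.
Break-even = $1,300.00 / $41.05 = 31.67 → 32 months.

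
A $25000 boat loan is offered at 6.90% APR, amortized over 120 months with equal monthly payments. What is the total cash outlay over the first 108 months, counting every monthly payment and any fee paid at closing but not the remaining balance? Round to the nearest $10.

$31,210

At 6.90% the monthly rate is 0.0057500, so the payment is 25,000 × 0.0057500 / (1 − 1.0057500^−120) = $288.98.
Total outlay = 108 × $288.98 = $31,209.84.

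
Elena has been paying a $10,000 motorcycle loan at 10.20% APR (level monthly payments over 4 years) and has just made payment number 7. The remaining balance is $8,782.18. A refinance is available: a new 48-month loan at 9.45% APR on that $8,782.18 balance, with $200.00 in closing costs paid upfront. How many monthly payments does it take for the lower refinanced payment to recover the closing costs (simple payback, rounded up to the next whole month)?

Current payment = 10,000 × 10.2%/12 / (1 − (1+0.0085000)^−48) = $254.59.
Refinanced payment = 8,782.18 × 0.0078750 / (1 − (1+0.0078750)^−48) = $220.43.
Monthly savings = $254.59 − $220.43 = $34.16.
Break-even = $200.00 / $34.16 = 5.85 → 6 months.

6 months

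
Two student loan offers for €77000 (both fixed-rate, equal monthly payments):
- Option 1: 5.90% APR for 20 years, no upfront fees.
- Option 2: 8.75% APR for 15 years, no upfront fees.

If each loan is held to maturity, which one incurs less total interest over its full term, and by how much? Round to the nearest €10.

Option 1 by €7,190

Option 1: at 5.90% the monthly rate is 0.0049167, so the payment is 77,000 × 0.0049167 / (1 − 1.0049167^−240) = €547.22.
Total interest on Option 1 = 240 × €547.22 − €77,000 = €54,332.80.
Option 2: monthly rate = 8.75%/12 = 0.0072917; payment = 77,000 × 0.0072917 / (1 − (1+0.0072917)^−180) = €769.58.
Total interest on Option 2 = 180 × €769.58 − €77,000 = €61,524.40.
Option 1 is lower by €7,191.60.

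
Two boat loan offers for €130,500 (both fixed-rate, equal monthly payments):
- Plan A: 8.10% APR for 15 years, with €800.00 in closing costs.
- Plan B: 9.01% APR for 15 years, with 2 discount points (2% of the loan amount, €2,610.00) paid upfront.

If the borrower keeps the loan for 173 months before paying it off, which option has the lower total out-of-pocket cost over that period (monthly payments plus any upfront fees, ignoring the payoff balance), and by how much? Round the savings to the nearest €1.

Plan A: monthly rate = 8.1%/12 = 0.0067500; payment = 130,500 × 0.0067500 / (1 − (1+0.0067500)^−180) = €1,254.67.
Plan B: at 9.01% the monthly rate is 0.0075083, so the payment is 130,500 × 0.0075083 / (1 − 1.0075083^−180) = €1,324.39.
Over 173 months: Plan A costs 173 × €1,254.67 + €800.00 = €217,857.91; Plan B costs 173 × €1,324.39 + €2,610.00 = €231,729.47.
Plan A is cheaper by €231,729.47 − €217,857.91 = €13,871.56.

Plan A by €13,872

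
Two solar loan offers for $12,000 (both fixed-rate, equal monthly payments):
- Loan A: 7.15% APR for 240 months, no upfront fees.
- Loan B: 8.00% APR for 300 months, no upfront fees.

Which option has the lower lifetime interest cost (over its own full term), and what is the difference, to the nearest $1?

Loan A by $5,197

Loan A: at 7.15% the monthly rate is 0.0059583, so the payment is 12,000 × 0.0059583 / (1 − 1.0059583^−240) = $94.12.
Total interest on Loan A = 240 × $94.12 − $12,000 = $10,588.80.
Loan B: monthly rate = 8%/12 = 0.0066667; payment = 12,000 × 0.0066667 / (1 − (1+0.0066667)^−300) = $92.62.
Total interest on Loan B = 300 × $92.62 − $12,000 = $15,786.00.
Loan A is lower by $5,197.20.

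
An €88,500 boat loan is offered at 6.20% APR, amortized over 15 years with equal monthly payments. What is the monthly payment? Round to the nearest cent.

€756.41

Monthly rate = 6.2%/12 = 0.0051667; payment = 88,500 × 0.0051667 / (1 − (1+0.0051667)^−180) = €756.41.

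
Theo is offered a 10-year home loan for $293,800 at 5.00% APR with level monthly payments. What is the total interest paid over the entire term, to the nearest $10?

$80,140

At 5.00% the monthly rate is 0.0041667, so the payment is 293,800 × 0.0041667 / (1 − 1.0041667^−120) = $3,116.20.
Total paid = 120 × $3,116.20 = $373,944.00; interest = $373,944.00 − $293,800 = $80,144.00.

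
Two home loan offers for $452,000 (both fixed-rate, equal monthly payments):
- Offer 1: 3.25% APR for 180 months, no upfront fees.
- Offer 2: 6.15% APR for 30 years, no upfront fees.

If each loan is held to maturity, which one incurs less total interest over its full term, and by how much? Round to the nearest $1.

Offer 1 by $419,645

Offer 1: at 3.25% the monthly rate is 0.0027083, so the payment is 452,000 × 0.0027083 / (1 − 1.0027083^−180) = $3,176.06.
Total interest on Offer 1 = 180 × $3,176.06 − $452,000 = $119,690.80.
Offer 2: at 6.15% the monthly rate is 0.0051250, so the payment is 452,000 × 0.0051250 / (1 − 1.0051250^−360) = $2,753.71.
Total interest on Offer 2 = 360 × $2,753.71 − $452,000 = $539,335.60.
Offer 1 is lower by $419,644.80.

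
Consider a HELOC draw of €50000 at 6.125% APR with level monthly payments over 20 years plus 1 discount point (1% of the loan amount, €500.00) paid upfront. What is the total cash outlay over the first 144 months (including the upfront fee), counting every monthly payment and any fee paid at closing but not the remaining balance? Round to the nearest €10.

€52,600

At 6.125% the monthly rate is 0.0051042, so the payment is 50,000 × 0.0051042 / (1 − 1.0051042^−240) = €361.83.
Total outlay = 144 × €361.83 + €500.00 = €52,603.52.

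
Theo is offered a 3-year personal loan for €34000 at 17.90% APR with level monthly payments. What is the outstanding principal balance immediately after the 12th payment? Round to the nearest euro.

With monthly rate i = 17.9%/12 = 0.0149167, the balance after k of n payments is P · [(1+i)^n − (1+i)^k] / [(1+i)^n − 1].
(1+0.0149167)^36 = 1.70409515 and (1+0.0149167)^12 = 1.19444075, so the balance is 34,000 × (1.70409515 − 1.19444075) / (1.70409515 − 1) = €24,610.66.

€24,611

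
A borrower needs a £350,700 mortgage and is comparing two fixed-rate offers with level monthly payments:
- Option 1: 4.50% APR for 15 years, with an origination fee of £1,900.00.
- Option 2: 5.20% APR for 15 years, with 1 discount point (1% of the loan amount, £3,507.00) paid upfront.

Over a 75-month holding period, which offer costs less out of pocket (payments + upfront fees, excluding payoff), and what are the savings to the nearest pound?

Option 1: at 4.50% the monthly rate is 0.0037500, so the payment is 350,700 × 0.0037500 / (1 − 1.0037500^−180) = £2,682.83.
Option 2: monthly rate = 5.2%/12 = 0.0043333; payment = 350,700 × 0.0043333 / (1 − (1+0.0043333)^−180) = £2,809.99.
Over 75 months: Option 1 costs 75 × £2,682.83 + £1,900.00 = £203,112.25; Option 2 costs 75 × £2,809.99 + £3,507.00 = £214,256.25.
Option 1 is cheaper by £214,256.25 − £203,112.25 = £11,144.00.

Option 1 by £11,144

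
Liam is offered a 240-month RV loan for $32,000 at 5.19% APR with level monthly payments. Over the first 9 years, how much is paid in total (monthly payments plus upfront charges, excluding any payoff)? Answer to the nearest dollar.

$23,172

Monthly rate = 5.19%/12 = 0.0043250; payment = 32,000 × 0.0043250 / (1 − (1+0.0043250)^−240) = $214.56.
Total outlay = 108 × $214.56 = $23,172.48.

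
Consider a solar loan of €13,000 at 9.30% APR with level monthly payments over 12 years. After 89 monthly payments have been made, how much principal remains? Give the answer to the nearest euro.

€6,703

With monthly rate i = 9.3%/12 = 0.0077500, the balance after k of n payments is P · [(1+i)^n − (1+i)^k] / [(1+i)^n − 1].
(1+0.0077500)^144 = 3.03951424 and (1+0.0077500)^89 = 1.98792414, so the balance is 13,000 × (3.03951424 − 1.98792414) / (3.03951424 − 1) = €6,702.91.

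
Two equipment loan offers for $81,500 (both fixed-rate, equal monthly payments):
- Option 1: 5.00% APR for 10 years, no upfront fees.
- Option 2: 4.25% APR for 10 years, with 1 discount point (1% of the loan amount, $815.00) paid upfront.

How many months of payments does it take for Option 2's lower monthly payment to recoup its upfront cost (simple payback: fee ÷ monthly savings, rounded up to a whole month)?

28 months

Option 1: monthly rate = 5%/12 = 0.0041667; payment = 81,500 × 0.0041667 / (1 − (1+0.0041667)^−120) = $864.43.
Option 2: monthly rate = 4.25%/12 = 0.0035417; payment = 81,500 × 0.0035417 / (1 − (1+0.0035417)^−120) = $834.87.
Monthly savings = $864.43 − $834.87 = $29.56.
Break-even = $815.00 / $29.56 = 27.57 → 28 months.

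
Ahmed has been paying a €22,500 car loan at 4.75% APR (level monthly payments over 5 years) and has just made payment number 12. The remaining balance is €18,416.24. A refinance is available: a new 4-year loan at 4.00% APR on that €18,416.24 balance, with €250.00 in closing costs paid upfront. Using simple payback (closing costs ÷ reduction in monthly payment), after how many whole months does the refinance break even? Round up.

Current payment = 22,500 × 4.75%/12 / (1 − (1+0.0039583)^−60) = €422.03.
Refinanced payment = 18,416.24 × 0.0033333 / (1 − (1+0.0033333)^−48) = €415.82.
Monthly savings = €422.03 − €415.82 = €6.21.
Break-even = €250.00 / €6.21 = 40.26 → 41 months.

41 months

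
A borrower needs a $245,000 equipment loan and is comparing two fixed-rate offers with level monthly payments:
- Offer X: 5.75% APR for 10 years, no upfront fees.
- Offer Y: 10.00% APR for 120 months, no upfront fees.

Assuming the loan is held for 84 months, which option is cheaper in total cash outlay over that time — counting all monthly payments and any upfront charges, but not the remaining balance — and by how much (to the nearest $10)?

Offer X by $46,060

Offer X: monthly rate = 5.75%/12 = 0.0047917; payment = 245,000 × 0.0047917 / (1 − (1+0.0047917)^−120) = $2,689.35.
Offer Y: at 10.00% the monthly rate is 0.0083333, so the payment is 245,000 × 0.0083333 / (1 − 1.0083333^−120) = $3,237.69.
Over 84 months: Offer X costs 84 × $2,689.35 = $225,905.40; Offer Y costs 84 × $3,237.69 = $271,965.96.
Offer X is cheaper by $271,965.96 − $225,905.40 = $46,060.56.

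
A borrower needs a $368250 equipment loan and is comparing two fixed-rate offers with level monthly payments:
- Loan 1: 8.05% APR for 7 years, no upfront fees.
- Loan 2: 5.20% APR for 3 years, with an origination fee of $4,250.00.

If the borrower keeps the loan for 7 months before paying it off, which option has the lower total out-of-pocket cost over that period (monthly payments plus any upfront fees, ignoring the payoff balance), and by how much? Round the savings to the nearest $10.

Loan 1: monthly rate = 8.05%/12 = 0.0067083; payment = 368,250 × 0.0067083 / (1 − (1+0.0067083)^−84) = $5,748.80.
Loan 2: monthly rate = 5.2%/12 = 0.0043333; payment = 368,250 × 0.0043333 / (1 − (1+0.0043333)^−36) = $11,069.88.
Over 7 months: Loan 1 costs 7 × $5,748.80 = $40,241.60; Loan 2 costs 7 × $11,069.88 + $4,250.00 = $81,739.16.
Loan 1 is cheaper by $81,739.16 − $40,241.60 = $41,497.56.

Loan 1 by $41,500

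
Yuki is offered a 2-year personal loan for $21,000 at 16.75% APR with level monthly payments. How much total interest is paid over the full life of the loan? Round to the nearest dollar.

$3,858

Monthly rate = 16.75%/12 = 0.0139583; payment = 21,000 × 0.0139583 / (1 − (1+0.0139583)^−24) = $1,035.77.
Total paid = 24 × $1,035.77 = $24,858.48; interest = $24,858.48 − $21,000 = $3,858.48.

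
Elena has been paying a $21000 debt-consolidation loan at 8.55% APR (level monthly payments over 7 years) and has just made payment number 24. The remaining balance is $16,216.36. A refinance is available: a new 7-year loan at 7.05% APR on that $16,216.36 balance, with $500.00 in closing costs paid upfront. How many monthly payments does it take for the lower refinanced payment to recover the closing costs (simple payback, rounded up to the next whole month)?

Current payment = 21,000 × 8.55%/12 / (1 − (1+0.0071250)^−84) = $333.09.
Refinanced payment = 16,216.36 × 0.0058750 / (1 − (1+0.0058750)^−84) = $245.14.
Monthly savings = $333.09 − $245.14 = $87.95.
Break-even = $500.00 / $87.95 = 5.69 → 6 months.

6 months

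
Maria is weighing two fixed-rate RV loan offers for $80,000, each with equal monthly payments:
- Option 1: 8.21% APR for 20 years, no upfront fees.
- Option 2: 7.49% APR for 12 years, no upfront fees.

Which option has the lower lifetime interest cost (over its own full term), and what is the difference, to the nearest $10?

Option 2 by $41,620

Option 1: monthly rate = 8.21%/12 = 0.0068417; payment = 80,000 × 0.0068417 / (1 − (1+0.0068417)^−240) = $679.65.
Total interest on Option 1 = 240 × $679.65 − $80,000 = $83,116.00.
Option 2: at 7.49% the monthly rate is 0.0062417, so the payment is 80,000 × 0.0062417 / (1 − 1.0062417^−144) = $843.75.
Total interest on Option 2 = 144 × $843.75 − $80,000 = $41,500.00.
Option 2 is lower by $41,616.00.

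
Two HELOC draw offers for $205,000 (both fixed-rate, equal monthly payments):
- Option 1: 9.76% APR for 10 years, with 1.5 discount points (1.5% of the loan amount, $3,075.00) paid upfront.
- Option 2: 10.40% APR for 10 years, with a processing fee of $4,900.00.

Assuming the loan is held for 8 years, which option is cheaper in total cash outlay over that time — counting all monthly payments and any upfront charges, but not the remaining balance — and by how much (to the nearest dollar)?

Option 1 by $8,812

Option 1: monthly rate = 9.76%/12 = 0.0081333; payment = 205,000 × 0.0081333 / (1 − (1+0.0081333)^−120) = $2,681.92.
Option 2: monthly rate = 10.4%/12 = 0.0086667; payment = 205,000 × 0.0086667 / (1 − (1+0.0086667)^−120) = $2,754.70.
Over 96 months: Option 1 costs 96 × $2,681.92 + $3,075.00 = $260,539.32; Option 2 costs 96 × $2,754.70 + $4,900.00 = $269,351.20.
Option 1 is cheaper by $269,351.20 − $260,539.32 = $8,811.88.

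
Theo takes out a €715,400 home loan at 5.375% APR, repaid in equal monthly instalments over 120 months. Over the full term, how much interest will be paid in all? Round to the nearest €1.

€210,968

Monthly rate = 5.375%/12 = 0.0044792; payment = 715,400 × 0.0044792 / (1 − (1+0.0044792)^−120) = €7,719.73.
Total paid = 120 × €7,719.73 = €926,367.60; interest = €926,367.60 − €715,400 = €210,967.60.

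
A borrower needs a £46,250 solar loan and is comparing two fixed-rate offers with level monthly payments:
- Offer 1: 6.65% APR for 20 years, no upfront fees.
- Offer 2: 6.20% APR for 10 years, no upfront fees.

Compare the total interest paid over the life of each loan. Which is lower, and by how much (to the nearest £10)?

Offer 2 by £21,570

Offer 1: monthly rate = 6.65%/12 = 0.0055417; payment = 46,250 × 0.0055417 / (1 − (1+0.0055417)^−240) = £348.92.
Total interest on Offer 1 = 240 × £348.92 − £46,250 = £37,490.80.
Offer 2: at 6.20% the monthly rate is 0.0051667, so the payment is 46,250 × 0.0051667 / (1 − 1.0051667^−120) = £518.13.
Total interest on Offer 2 = 120 × £518.13 − £46,250 = £15,925.60.
Offer 2 is lower by £21,565.20.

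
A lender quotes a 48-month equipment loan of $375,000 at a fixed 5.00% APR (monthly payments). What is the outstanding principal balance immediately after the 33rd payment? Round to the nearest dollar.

With monthly rate i = 5%/12 = 0.0041667, the balance after k of n payments is P · [(1+i)^n − (1+i)^k] / [(1+i)^n − 1].
(1+0.0041667)^48 = 1.22089536 and (1+0.0041667)^33 = 1.14707398, so the balance is 375,000 × (1.22089536 − 1.14707398) / (1.22089536 − 1) = $125,321.85.

$125,322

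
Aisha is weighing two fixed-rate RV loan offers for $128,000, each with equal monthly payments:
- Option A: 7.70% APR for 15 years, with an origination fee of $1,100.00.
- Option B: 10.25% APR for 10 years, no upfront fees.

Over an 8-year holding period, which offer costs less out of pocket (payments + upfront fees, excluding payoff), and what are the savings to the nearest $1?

Option A: monthly rate = 7.7%/12 = 0.0064167; payment = 128,000 × 0.0064167 / (1 − (1+0.0064167)^−180) = $1,201.17.
Option B: at 10.25% the monthly rate is 0.0085417, so the payment is 128,000 × 0.0085417 / (1 − 1.0085417^−120) = $1,709.30.
Over 96 months: Option A costs 96 × $1,201.17 + $1,100.00 = $116,412.32; Option B costs 96 × $1,709.30 = $164,092.80.
Option A is cheaper by $164,092.80 − $116,412.32 = $47,680.48.

Option A by $47,680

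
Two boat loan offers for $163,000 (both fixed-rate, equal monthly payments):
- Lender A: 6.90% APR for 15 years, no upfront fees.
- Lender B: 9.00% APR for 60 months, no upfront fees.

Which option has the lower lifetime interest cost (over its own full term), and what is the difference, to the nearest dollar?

Lender A: monthly rate = 6.9%/12 = 0.0057500; payment = 163,000 × 0.0057500 / (1 − (1+0.0057500)^−180) = $1,455.99.
Total interest on Lender A = 180 × $1,455.99 − $163,000 = $99,078.20.
Lender B: monthly rate = 9%/12 = 0.0075000; payment = 163,000 × 0.0075000 / (1 − (1+0.0075000)^−60) = $3,383.61.
Total interest on Lender B = 60 × $3,383.61 − $163,000 = $40,016.60.
Lender B is lower by $59,061.60.

Lender B by $59,062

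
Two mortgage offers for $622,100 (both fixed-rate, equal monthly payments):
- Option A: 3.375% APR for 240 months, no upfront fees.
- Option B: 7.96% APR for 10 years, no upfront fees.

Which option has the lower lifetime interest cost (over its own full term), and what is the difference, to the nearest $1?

Option A: at 3.375% the monthly rate is 0.0028125, so the payment is 622,100 × 0.0028125 / (1 − 1.0028125^−240) = $3,568.10.
Total interest on Option A = 240 × $3,568.10 − $622,100 = $234,244.00.
Option B: at 7.96% the monthly rate is 0.0066333, so the payment is 622,100 × 0.0066333 / (1 − 1.0066333^−120) = $7,534.65.
Total interest on Option B = 120 × $7,534.65 − $622,100 = $282,058.00.
Option A is lower by $47,814.00.

Option A by $47,814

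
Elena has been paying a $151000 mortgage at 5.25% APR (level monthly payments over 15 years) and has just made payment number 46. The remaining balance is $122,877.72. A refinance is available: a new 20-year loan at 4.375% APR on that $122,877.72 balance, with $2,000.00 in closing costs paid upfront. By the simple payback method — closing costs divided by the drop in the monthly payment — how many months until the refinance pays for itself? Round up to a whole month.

Current payment = 151,000 × 5.25%/12 / (1 − (1+0.0043750)^−180) = $1,213.86.
Refinanced payment = 122,877.72 × 0.0036458 / (1 − (1+0.0036458)^−240) = $769.12.
Monthly savings = $1,213.86 − $769.12 = $444.74.
Break-even = $2,000.00 / $444.74 = 4.50 → 5 months.

5 months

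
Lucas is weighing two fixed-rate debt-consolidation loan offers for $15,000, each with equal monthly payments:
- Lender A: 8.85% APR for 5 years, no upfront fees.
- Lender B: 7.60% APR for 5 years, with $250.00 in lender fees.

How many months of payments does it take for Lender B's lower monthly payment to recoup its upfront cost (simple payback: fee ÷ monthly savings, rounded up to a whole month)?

28 months

Lender A: monthly rate = 8.85%/12 = 0.0073750; payment = 15,000 × 0.0073750 / (1 − (1+0.0073750)^−60) = $310.28.
Lender B: monthly rate = 7.6%/12 = 0.0063333; payment = 15,000 × 0.0063333 / (1 − (1+0.0063333)^−60) = $301.28.
Monthly savings = $310.28 − $301.28 = $9.00.
Break-even = $250.00 / $9.00 = 27.78 → 28 months.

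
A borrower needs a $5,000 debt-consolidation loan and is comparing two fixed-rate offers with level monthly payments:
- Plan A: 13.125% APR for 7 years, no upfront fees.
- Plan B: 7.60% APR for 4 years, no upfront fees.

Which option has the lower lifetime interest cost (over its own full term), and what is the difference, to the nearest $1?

Plan A: at 13.125% the monthly rate is 0.0109375, so the payment is 5,000 × 0.0109375 / (1 − 1.0109375^−84) = $91.30.
Total interest on Plan A = 84 × $91.30 − $5,000 = $2,669.20.
Plan B: monthly rate = 7.6%/12 = 0.0063333; payment = 5,000 × 0.0063333 / (1 − (1+0.0063333)^−48) = $121.13.
Total interest on Plan B = 48 × $121.13 − $5,000 = $814.24.
Plan B is lower by $1,854.96.

Plan B by $1,855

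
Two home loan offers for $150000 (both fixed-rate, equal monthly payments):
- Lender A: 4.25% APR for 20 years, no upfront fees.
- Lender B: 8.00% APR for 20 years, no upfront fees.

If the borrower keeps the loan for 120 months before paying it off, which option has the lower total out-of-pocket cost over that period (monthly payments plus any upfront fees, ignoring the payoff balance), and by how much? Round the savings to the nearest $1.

Lender A: at 4.25% the monthly rate is 0.0035417, so the payment is 150,000 × 0.0035417 / (1 − 1.0035417^−240) = $928.85.
Lender B: monthly rate = 8%/12 = 0.0066667; payment = 150,000 × 0.0066667 / (1 − (1+0.0066667)^−240) = $1,254.66.
Over 120 months: Lender A costs 120 × $928.85 = $111,462.00; Lender B costs 120 × $1,254.66 = $150,559.20.
Lender A is cheaper by $150,559.20 − $111,462.00 = $39,097.20.

Lender A by $39,097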